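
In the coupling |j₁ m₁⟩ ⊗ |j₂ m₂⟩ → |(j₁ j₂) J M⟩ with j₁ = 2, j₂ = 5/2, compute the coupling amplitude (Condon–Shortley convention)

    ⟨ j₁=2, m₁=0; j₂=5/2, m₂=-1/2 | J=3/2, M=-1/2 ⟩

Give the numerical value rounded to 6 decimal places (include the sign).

-0.239046  (= −√(2/35))

j₁+j₂−J=3  J+j₁−j₂=1  J−j₁+j₂=2  j₁+j₂+J+1=7
(j₁±m₁, j₂±m₂, J±M) = (2,2,2,3,1,2)
P² = 32/35
sum k=1..2:
  [1] −1/2 = -1/2
  [2] +1/4 = 1/4
S = -1/4
C² = P²·S² = 2/35 ; C = -0.239046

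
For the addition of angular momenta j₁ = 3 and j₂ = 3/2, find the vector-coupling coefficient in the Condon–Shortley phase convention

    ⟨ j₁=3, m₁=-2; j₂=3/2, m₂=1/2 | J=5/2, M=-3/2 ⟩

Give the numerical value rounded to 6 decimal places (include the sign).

+0.267261

√[6·2!4!1!/8! · 1!5!2!1!1!4!] = √(288/7)
  +(−1)^1/∏(1,1,4,1,0,0)! = -1/24  (running -1/24)
  +(−1)^2/∏(2,0,3,0,1,1)! = 1/12  (running 1/24)
⟨..|..⟩ = √(288/7)·(1/24) = +0.267261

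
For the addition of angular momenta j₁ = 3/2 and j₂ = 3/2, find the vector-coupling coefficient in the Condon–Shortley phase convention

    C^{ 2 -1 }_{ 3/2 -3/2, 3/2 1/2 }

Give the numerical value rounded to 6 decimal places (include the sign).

-0.707107

triangle: 1!*2!*2!/6! = 4/720
(j±m)!: 0!*3!*2!*1!*1!*3! = 72
prefactor² = (2J+1)*Δ*N² = 2
  k=1: −1/(1!*0!*2!*1!*0!*1!) = -1/2
Σ = -1/2  ⇒  CG² = 2*(-1/2)² = 1/2
CG = −√(1/2) = -0.707107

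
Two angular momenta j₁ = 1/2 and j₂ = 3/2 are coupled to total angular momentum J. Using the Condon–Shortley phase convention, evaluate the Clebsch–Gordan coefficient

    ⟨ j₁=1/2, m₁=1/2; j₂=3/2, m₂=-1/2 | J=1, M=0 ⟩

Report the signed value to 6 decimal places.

j₁+j₂−J=1  J+j₁−j₂=0  J−j₁+j₂=2  j₁+j₂+J+1=4
(j₁±m₁, j₂±m₂, J±M) = (1,0,1,2,1,1)
P² = 1/2
sum k=0..0:
  [0] +1/1 = 1
S = 1
C² = P²·S² = 1/2 ; C = +0.707107

+√(1/2) ≈ +0.707107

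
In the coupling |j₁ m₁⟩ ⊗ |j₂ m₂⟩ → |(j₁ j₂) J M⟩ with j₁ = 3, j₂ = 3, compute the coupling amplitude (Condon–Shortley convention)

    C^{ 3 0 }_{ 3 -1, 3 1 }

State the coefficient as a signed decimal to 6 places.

j₁+j₂−J=3  J+j₁−j₂=3  J−j₁+j₂=3  j₁+j₂+J+1=10
(j₁±m₁, j₂±m₂, J±M) = (2,4,4,2,3,3)
P² = 864/25
sum k=1..3:
  [1] −1/72 = -1/72
  [2] +1/8 = 1/8
  [3] −1/24 = -1/24
S = 5/72
C² = P²·S² = 1/6 ; C = +0.408248

+0.408248  (= +√(1/6))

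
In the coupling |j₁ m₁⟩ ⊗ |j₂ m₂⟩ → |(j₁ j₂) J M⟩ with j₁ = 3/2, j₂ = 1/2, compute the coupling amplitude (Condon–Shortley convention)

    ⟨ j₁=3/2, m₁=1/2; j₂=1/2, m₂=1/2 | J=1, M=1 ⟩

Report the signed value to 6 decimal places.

−√(1/4) = -0.500000

√[3·1!2!0!/4! · 2!1!1!0!2!0!] = √(1)
  +(−1)^1/∏(1,0,0,0,2,0)! = -1/2  (running -1/2)
⟨..|..⟩ = √(1)·(-1/2) = -0.500000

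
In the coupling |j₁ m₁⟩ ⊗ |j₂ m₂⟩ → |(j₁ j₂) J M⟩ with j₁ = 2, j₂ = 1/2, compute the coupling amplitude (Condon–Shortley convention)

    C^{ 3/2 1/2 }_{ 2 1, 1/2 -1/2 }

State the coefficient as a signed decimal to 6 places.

triangle: 1!·3!·0!/5! = 6/120
(j±m)!: 3!·1!·0!·1!·2!·1! = 12
prefactor² = (2J+1)·Δ·N² = 12/5
  k=0: +1/(0!·1!·1!·0!·2!·0!) = 1/2
Σ = 1/2  ⇒  CG² = 12/5·1/2² = 3/5
CG = +√(3/5) = +0.774597

+√(3/5) = +0.774597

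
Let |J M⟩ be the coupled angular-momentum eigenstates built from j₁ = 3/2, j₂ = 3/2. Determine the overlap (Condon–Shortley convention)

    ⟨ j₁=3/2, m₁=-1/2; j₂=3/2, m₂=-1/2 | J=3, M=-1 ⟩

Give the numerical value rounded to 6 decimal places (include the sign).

+0.774597

triangle: 0!×3!×3!/7! = 36/5040
(j±m)!: 1!×2!×1!×2!×2!×4! = 192
prefactor² = (2J+1)×Δ×N² = 48/5
  k=0: +1/(0!×0!×2!×1!×1!×2!) = 1/4
Σ = 1/4  ⇒  CG² = 48/5×1/4² = 3/5
CG = +√(3/5) = +0.774597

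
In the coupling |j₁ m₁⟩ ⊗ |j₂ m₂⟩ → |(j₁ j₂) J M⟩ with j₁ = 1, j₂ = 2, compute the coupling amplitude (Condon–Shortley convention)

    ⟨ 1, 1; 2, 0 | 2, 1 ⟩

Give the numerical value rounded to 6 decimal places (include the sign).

+√(1/2) = +0.707107

√[5·1!1!3!/6! · 2!0!2!2!3!1!] = √(2)
  +(−1)^0/∏(0,1,0,2,1,1)! = 1/2  (running 1/2)
⟨..|..⟩ = √(2)·(1/2) = +0.707107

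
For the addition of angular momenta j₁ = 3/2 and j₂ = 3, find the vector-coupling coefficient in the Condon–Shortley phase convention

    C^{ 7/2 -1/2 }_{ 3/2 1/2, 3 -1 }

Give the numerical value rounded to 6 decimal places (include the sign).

triangle: 1!·2!·5!/9! = 240/362880
(j±m)!: 2!·1!·2!·4!·3!·4! = 13824
prefactor² = (2J+1)·Δ·N² = 512/7
  k=0: +1/(0!·1!·1!·2!·1!·3!) = 1/12
  k=1: −1/(1!·0!·0!·1!·2!·4!) = -1/48
Σ = 1/16  ⇒  CG² = 512/7·1/16² = 2/7
CG = +√(2/7) = +0.534522

+0.534522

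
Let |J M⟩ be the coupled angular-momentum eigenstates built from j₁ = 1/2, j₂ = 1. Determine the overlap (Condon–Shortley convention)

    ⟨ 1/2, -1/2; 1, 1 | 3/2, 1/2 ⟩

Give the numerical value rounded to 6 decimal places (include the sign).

+√(1/3) = +0.577350

√[4·0!1!2!/4! · 0!1!2!0!2!1!] = √(4/3)
  +(−1)^0/∏(0,0,1,2,0,0)! = 1/2  (running 1/2)
⟨..|..⟩ = √(4/3)·(1/2) = +0.577350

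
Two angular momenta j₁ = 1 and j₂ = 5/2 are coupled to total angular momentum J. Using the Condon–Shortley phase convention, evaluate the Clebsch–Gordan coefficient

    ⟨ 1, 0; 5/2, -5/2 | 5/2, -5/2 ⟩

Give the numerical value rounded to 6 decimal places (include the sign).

+0.845154

√[6·1!1!4!/7! · 1!1!0!5!0!5!] = √(2880/7)
  +(−1)^0/∏(0,1,1,0,0,4)! = 1/24  (running 1/24)
⟨..|..⟩ = √(2880/7)·(1/24) = +0.845154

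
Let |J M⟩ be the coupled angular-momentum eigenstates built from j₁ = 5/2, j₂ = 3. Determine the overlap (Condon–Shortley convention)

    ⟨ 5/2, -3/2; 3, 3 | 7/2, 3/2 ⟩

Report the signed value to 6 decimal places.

j₁+j₂−J=2  J+j₁−j₂=3  J−j₁+j₂=4  j₁+j₂+J+1=10
(j₁±m₁, j₂±m₂, J±M) = (1,4,6,0,5,2)
P² = 18432/7
sum k=2..2:
  [2] +1/96 = 1/96
S = 1/96
C² = P²·S² = 2/7 ; C = +0.534522

+0.534522  (= +√(2/7))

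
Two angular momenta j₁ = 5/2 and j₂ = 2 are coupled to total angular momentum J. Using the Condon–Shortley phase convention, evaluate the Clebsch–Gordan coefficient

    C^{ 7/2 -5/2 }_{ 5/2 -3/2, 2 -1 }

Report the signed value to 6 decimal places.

−√(1/63) ≈ -0.125988

triangle: 1!·4!·3!/9! = 144/362880
(j±m)!: 1!·4!·1!·3!·1!·6! = 103680
prefactor² = (2J+1)·Δ·N² = 2304/7
  k=0: +1/(0!·1!·4!·1!·0!·2!) = 1/48
  k=1: −1/(1!·0!·3!·0!·1!·3!) = -1/36
Σ = -1/144  ⇒  CG² = 2304/7·(-1/144)² = 1/63
CG = −√(1/63) = -0.125988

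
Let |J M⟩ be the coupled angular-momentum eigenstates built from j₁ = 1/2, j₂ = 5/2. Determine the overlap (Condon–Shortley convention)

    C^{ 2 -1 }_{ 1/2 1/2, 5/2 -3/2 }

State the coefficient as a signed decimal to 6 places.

j₁+j₂−J=1  J+j₁−j₂=0  J−j₁+j₂=4  j₁+j₂+J+1=6
(j₁±m₁, j₂±m₂, J±M) = (1,0,1,4,1,3)
P² = 24
sum k=0..0:
  [0] +1/6 = 1/6
S = 1/6
C² = P²·S² = 2/3 ; C = +0.816497

+0.816497  (= +√(2/3))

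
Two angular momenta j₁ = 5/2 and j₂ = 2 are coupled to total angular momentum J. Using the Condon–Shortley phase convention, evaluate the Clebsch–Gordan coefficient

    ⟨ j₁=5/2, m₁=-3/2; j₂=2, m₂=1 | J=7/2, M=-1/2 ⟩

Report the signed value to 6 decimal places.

−√(121/315) ≈ -0.619780

√[8·1!4!3!/9! · 1!4!3!1!3!4!] = √(2304/35)
  +(−1)^0/∏(0,1,4,3,0,0)! = 1/144  (running 1/144)
  +(−1)^1/∏(1,0,3,2,1,1)! = -1/12  (running -11/144)
⟨..|..⟩ = √(2304/35)·(-11/144) = -0.619780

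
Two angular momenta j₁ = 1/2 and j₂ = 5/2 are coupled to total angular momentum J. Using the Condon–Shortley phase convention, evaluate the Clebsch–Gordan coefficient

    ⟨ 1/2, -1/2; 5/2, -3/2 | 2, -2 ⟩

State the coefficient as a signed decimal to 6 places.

j₁+j₂−J=1  J+j₁−j₂=0  J−j₁+j₂=4  j₁+j₂+J+1=6
(j₁±m₁, j₂±m₂, J±M) = (0,1,1,4,0,4)
P² = 96
sum k=1..1:
  [1] −1/24 = -1/24
S = -1/24
C² = P²·S² = 1/6 ; C = -0.408248

−√(1/6) = -0.408248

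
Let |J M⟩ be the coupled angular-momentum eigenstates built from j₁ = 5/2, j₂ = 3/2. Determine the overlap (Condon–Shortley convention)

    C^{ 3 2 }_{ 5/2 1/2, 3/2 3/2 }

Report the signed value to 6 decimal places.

√[7·1!4!2!/8! · 3!2!3!0!5!1!] = √(72)
  +(−1)^1/∏(1,0,1,2,3,0)! = -1/12  (running -1/12)
⟨..|..⟩ = √(72)·(-1/12) = -0.707107

−√(1/2) = -0.707107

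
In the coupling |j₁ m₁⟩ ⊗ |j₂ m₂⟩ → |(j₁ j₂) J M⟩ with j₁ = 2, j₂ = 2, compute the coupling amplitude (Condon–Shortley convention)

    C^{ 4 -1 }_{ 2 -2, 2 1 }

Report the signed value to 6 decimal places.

+√(1/14) ≈ +0.267261

j₁+j₂−J=0  J+j₁−j₂=4  J−j₁+j₂=4  j₁+j₂+J+1=9
(j₁±m₁, j₂±m₂, J±M) = (0,4,3,1,3,5)
P² = 10368/7
sum k=0..0:
  [0] +1/144 = 1/144
S = 1/144
C² = P²·S² = 1/14 ; C = +0.267261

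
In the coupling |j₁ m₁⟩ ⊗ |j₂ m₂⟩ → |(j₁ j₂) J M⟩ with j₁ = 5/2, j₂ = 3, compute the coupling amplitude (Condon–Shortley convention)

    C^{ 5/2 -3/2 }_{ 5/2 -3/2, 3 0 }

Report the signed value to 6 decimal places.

+0.483046

√[6·3!2!3!/9! · 1!4!3!3!1!4!] = √(864/35)
  +(−1)^2/∏(2,1,2,1,0,2)! = 1/8  (running 1/8)
  +(−1)^3/∏(3,0,1,0,1,3)! = -1/36  (running 7/72)
⟨..|..⟩ = √(864/35)·(7/72) = +0.483046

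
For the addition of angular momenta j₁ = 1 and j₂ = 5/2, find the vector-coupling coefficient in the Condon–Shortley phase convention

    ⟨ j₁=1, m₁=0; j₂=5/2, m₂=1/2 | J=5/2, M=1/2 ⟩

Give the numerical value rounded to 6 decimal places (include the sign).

√[6·1!1!4!/7! · 1!1!3!2!3!2!] = √(144/35)
  +(−1)^0/∏(0,1,1,3,0,1)! = 1/6  (running 1/6)
  +(−1)^1/∏(1,0,0,2,1,2)! = -1/4  (running -1/12)
⟨..|..⟩ = √(144/35)·(-1/12) = -0.169031

−√(1/35) = -0.169031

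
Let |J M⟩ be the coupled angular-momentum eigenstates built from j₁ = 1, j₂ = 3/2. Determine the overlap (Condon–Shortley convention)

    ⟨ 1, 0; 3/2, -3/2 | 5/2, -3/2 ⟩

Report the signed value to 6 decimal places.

+0.632456  (= +√(2/5))

triangle: 0!×2!×3!/6! = 12/720
(j±m)!: 1!×1!×0!×3!×1!×4! = 144
prefactor² = (2J+1)×Δ×N² = 72/5
  k=0: +1/(0!×0!×1!×0!×1!×3!) = 1/6
Σ = 1/6  ⇒  CG² = 72/5×1/6² = 2/5
CG = +√(2/5) = +0.632456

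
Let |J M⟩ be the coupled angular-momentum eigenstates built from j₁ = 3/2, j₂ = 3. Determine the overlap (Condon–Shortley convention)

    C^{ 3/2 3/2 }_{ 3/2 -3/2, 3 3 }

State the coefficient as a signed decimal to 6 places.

−√(4/7) = -0.755929

triangle: 3!*0!*3!/7! = 36/5040
(j±m)!: 0!*3!*6!*0!*3!*0! = 25920
prefactor² = (2J+1)*Δ*N² = 5184/7
  k=3: −1/(3!*0!*0!*3!*0!*0!) = -1/36
Σ = -1/36  ⇒  CG² = 5184/7*(-1/36)² = 4/7
CG = −√(4/7) = -0.755929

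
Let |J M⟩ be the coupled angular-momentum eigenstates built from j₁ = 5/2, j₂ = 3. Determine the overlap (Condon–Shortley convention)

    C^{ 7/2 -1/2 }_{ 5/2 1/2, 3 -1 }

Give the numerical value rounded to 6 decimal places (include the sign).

j₁+j₂−J=2  J+j₁−j₂=3  J−j₁+j₂=4  j₁+j₂+J+1=10
(j₁±m₁, j₂±m₂, J±M) = (3,2,2,4,3,4)
P² = 9216/175
sum k=0..2:
  [0] +1/16 = 1/16
  [1] −1/12 = -1/12
  [2] +1/288 = 1/288
S = -5/288
C² = P²·S² = 1/63 ; C = -0.125988

−√(1/63) ≈ -0.125988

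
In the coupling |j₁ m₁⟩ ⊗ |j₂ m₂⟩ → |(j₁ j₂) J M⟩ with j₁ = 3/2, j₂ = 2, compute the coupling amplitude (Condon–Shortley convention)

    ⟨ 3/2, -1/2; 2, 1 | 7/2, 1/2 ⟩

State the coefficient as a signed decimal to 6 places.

+√(12/35) ≈ +0.585540

triangle: 0!·3!·4!/8! = 144/40320
(j±m)!: 1!·2!·3!·1!·4!·3! = 1728
prefactor² = (2J+1)·Δ·N² = 1728/35
  k=0: +1/(0!·0!·2!·3!·1!·1!) = 1/12
Σ = 1/12  ⇒  CG² = 1728/35·1/12² = 12/35
CG = +√(12/35) = +0.585540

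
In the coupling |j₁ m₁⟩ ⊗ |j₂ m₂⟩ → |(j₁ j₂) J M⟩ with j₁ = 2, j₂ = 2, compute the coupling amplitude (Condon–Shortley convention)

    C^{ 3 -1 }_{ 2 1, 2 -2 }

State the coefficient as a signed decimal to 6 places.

+0.547723

j₁+j₂−J=1  J+j₁−j₂=3  J−j₁+j₂=3  j₁+j₂+J+1=8
(j₁±m₁, j₂±m₂, J±M) = (3,1,0,4,2,4)
P² = 216/5
sum k=0..0:
  [0] +1/12 = 1/12
S = 1/12
C² = P²·S² = 3/10 ; C = +0.547723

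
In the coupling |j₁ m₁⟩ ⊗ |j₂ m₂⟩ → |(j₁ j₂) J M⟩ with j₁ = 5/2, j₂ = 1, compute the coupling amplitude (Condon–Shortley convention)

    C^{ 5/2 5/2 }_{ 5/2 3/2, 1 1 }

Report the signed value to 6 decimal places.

triangle: 1!·4!·1!/7! = 24/5040
(j±m)!: 4!·1!·2!·0!·5!·0! = 5760
prefactor² = (2J+1)·Δ·N² = 1152/7
  k=1: −1/(1!·0!·0!·1!·4!·0!) = -1/24
Σ = -1/24  ⇒  CG² = 1152/7·(-1/24)² = 2/7
CG = −√(2/7) = -0.534522

−√(2/7) ≈ -0.534522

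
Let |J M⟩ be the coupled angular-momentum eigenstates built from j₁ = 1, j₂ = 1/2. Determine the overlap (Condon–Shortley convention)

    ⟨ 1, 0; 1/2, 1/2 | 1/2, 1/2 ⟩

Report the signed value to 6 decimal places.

−√(1/3) ≈ -0.577350

√[2·1!1!0!/3! · 1!1!1!0!1!0!] = √(1/3)
  +(−1)^1/∏(1,0,0,0,1,0)! = -1  (running -1)
⟨..|..⟩ = √(1/3)·(-1) = -0.577350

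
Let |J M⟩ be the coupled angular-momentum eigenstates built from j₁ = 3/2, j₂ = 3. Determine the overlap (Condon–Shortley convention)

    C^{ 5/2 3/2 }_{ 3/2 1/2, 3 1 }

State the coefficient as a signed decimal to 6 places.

√[6·2!1!4!/8! · 2!1!4!2!4!1!] = √(576/35)
  +(−1)^0/∏(0,2,1,4,0,0)! = 1/48  (running 1/48)
  +(−1)^1/∏(1,1,0,3,1,1)! = -1/6  (running -7/48)
⟨..|..⟩ = √(576/35)·(-7/48) = -0.591608

−√(7/20) = -0.591608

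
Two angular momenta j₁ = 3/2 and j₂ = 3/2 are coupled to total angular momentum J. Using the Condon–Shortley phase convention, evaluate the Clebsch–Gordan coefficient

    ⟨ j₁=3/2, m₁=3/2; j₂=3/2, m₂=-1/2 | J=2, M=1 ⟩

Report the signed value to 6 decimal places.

triangle: 1!·2!·2!/6! = 4/720
(j±m)!: 3!·0!·1!·2!·3!·1! = 72
prefactor² = (2J+1)·Δ·N² = 2
  k=0: +1/(0!·1!·0!·1!·2!·1!) = 1/2
Σ = 1/2  ⇒  CG² = 2·1/2² = 1/2
CG = +√(1/2) = +0.707107

+0.707107  (= +√(1/2))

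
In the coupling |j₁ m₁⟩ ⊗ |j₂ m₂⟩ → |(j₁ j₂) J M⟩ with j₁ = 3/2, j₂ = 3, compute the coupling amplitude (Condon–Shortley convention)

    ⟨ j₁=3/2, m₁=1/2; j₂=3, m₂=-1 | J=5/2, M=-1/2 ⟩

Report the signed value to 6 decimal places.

triangle: 2!×1!×4!/8! = 48/40320
(j±m)!: 2!×1!×2!×4!×2!×3! = 1152
prefactor² = (2J+1)×Δ×N² = 288/35
  k=0: +1/(0!×2!×1!×2!×0!×2!) = 1/8
  k=1: −1/(1!×1!×0!×1!×1!×3!) = -1/6
Σ = -1/24  ⇒  CG² = 288/35×(-1/24)² = 1/70
CG = −√(1/70) = -0.119523

−√(1/70) ≈ -0.119523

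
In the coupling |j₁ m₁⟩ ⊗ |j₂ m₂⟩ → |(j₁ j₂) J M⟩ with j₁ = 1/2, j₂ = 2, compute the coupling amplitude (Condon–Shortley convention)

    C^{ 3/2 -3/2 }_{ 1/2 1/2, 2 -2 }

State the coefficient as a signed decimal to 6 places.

+0.894427  (= +√(4/5))

√[4·1!0!3!/5! · 1!0!0!4!0!3!] = √(144/5)
  +(−1)^0/∏(0,1,0,0,0,3)! = 1/6  (running 1/6)
⟨..|..⟩ = √(144/5)·(1/6) = +0.894427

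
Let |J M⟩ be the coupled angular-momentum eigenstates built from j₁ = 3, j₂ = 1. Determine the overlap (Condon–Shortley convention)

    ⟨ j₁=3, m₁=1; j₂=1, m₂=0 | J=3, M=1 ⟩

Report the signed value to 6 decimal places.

+√(1/12) ≈ +0.288675

√[7·1!5!1!/8! · 4!2!1!1!4!2!] = √(48)
  +(−1)^0/∏(0,1,2,1,3,0)! = 1/12  (running 1/12)
  +(−1)^1/∏(1,0,1,0,4,1)! = -1/24  (running 1/24)
⟨..|..⟩ = √(48)·(1/24) = +0.288675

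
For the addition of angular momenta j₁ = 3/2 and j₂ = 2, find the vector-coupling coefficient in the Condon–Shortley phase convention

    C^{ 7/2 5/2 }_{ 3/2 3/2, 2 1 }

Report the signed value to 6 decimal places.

√[8·0!3!4!/8! · 3!0!3!1!6!1!] = √(5184/7)
  +(−1)^0/∏(0,0,0,3,3,1)! = 1/36  (running 1/36)
⟨..|..⟩ = √(5184/7)·(1/36) = +0.755929

+0.755929  (= +√(4/7))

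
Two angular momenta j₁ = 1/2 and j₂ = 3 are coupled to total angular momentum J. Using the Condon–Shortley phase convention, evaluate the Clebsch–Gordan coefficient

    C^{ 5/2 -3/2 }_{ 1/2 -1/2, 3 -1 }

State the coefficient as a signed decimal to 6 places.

−√(2/7) ≈ -0.534522

triangle: 1!·0!·5!/7! = 120/5040
(j±m)!: 0!·1!·2!·4!·1!·4! = 1152
prefactor² = (2J+1)·Δ·N² = 1152/7
  k=1: −1/(1!·0!·0!·1!·0!·4!) = -1/24
Σ = -1/24  ⇒  CG² = 1152/7·(-1/24)² = 2/7
CG = −√(2/7) = -0.534522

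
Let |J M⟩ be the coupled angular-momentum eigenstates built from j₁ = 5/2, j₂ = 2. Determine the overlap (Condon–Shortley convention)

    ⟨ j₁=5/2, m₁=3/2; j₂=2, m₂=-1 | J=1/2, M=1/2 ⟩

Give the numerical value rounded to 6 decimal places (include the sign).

√[2·4!1!0!/6! · 4!1!1!3!1!0!] = √(48/5)
  +(−1)^1/∏(1,3,0,0,1,0)! = -1/6  (running -1/6)
⟨..|..⟩ = √(48/5)·(-1/6) = -0.516398

-0.516398  (= −√(4/15))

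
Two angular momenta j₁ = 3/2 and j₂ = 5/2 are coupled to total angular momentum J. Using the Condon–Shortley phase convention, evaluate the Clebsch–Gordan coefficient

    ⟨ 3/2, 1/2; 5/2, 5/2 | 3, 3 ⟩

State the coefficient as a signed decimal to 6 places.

-0.790569

√[7·1!2!4!/8! · 2!1!5!0!6!0!] = √(1440)
  +(−1)^1/∏(1,0,0,4,2,0)! = -1/48  (running -1/48)
⟨..|..⟩ = √(1440)·(-1/48) = -0.790569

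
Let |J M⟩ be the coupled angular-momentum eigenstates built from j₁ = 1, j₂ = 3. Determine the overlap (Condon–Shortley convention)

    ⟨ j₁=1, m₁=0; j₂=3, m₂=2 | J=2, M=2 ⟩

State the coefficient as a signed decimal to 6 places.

triangle: 2!*0!*4!/7! = 48/5040
(j±m)!: 1!*1!*5!*1!*4!*0! = 2880
prefactor² = (2J+1)*Δ*N² = 960/7
  k=1: −1/(1!*1!*0!*4!*0!*0!) = -1/24
Σ = -1/24  ⇒  CG² = 960/7*(-1/24)² = 5/21
CG = −√(5/21) = -0.487950

−√(5/21) = -0.487950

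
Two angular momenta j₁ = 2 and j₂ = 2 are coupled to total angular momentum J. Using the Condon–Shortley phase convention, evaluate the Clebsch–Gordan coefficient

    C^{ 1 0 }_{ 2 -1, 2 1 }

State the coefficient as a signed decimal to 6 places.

triangle: 3!×1!×1!/6! = 6/720
(j±m)!: 1!×3!×3!×1!×1!×1! = 36
prefactor² = (2J+1)×Δ×N² = 9/10
  k=2: +1/(2!×1!×1!×1!×0!×0!) = 1/2
  k=3: −1/(3!×0!×0!×0!×1!×1!) = -1/6
Σ = 1/3  ⇒  CG² = 9/10×1/3² = 1/10
CG = +√(1/10) = +0.316228

+√(1/10) ≈ +0.316228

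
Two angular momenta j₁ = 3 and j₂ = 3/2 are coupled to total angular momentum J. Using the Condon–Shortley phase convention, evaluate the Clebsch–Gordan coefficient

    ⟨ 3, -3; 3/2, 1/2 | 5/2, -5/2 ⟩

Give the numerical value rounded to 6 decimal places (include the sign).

j₁+j₂−J=2  J+j₁−j₂=4  J−j₁+j₂=1  j₁+j₂+J+1=8
(j₁±m₁, j₂±m₂, J±M) = (0,6,2,1,0,5)
P² = 8640/7
sum k=2..2:
  [2] +1/48 = 1/48
S = 1/48
C² = P²·S² = 15/28 ; C = +0.731925

+0.731925  (= +√(15/28))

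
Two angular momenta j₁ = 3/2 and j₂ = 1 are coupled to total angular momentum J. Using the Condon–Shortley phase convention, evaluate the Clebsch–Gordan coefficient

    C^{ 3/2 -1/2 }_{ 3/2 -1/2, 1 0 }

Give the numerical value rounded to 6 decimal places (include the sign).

triangle: 1!×2!×1!/5! = 2/120
(j±m)!: 1!×2!×1!×1!×1!×2! = 4
prefactor² = (2J+1)×Δ×N² = 4/15
  k=0: +1/(0!×1!×2!×1!×0!×0!) = 1/2
  k=1: −1/(1!×0!×1!×0!×1!×1!) = -1
Σ = -1/2  ⇒  CG² = 4/15×(-1/2)² = 1/15
CG = −√(1/15) = -0.258199

-0.258199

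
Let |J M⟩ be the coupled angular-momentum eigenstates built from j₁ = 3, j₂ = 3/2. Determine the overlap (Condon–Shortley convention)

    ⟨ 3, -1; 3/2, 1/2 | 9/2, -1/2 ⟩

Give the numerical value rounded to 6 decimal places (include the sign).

j₁+j₂−J=0  J+j₁−j₂=6  J−j₁+j₂=3  j₁+j₂+J+1=10
(j₁±m₁, j₂±m₂, J±M) = (2,4,2,1,4,5)
P² = 23040/7
sum k=0..0:
  [0] +1/96 = 1/96
S = 1/96
C² = P²·S² = 5/14 ; C = +0.597614

+0.597614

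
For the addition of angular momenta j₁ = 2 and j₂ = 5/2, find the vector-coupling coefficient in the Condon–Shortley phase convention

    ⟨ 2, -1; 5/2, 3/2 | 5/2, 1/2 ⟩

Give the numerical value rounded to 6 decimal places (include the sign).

√[6·2!2!3!/8! · 1!3!4!1!3!2!] = √(216/35)
  +(−1)^1/∏(1,1,2,3,0,0)! = -1/12  (running -1/12)
  +(−1)^2/∏(2,0,1,2,1,1)! = 1/4  (running 1/6)
⟨..|..⟩ = √(216/35)·(1/6) = +0.414039

+√(6/35) = +0.414039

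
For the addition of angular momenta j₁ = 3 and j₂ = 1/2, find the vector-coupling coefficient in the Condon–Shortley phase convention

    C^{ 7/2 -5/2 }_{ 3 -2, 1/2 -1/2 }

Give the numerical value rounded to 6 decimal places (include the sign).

√[8·0!6!1!/8! · 1!5!0!1!1!6!] = √(86400/7)
  +(−1)^0/∏(0,0,5,0,1,1)! = 1/120  (running 1/120)
⟨..|..⟩ = √(86400/7)·(1/120) = +0.925820

+0.925820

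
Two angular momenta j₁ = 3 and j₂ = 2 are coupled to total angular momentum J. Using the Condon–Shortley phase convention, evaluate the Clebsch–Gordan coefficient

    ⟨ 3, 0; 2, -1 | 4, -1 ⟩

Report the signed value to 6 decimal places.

√[9·1!5!3!/10! · 3!3!1!3!3!5!] = √(1944/7)
  +(−1)^0/∏(0,1,3,1,2,2)! = 1/24  (running 1/24)
  +(−1)^1/∏(1,0,2,0,3,3)! = -1/72  (running 1/36)
⟨..|..⟩ = √(1944/7)·(1/36) = +0.462910

+√(3/14) ≈ +0.462910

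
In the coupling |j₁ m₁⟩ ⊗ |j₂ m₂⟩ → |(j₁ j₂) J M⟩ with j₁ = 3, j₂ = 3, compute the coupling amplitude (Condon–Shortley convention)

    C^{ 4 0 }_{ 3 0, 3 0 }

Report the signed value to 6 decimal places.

triangle: 2!*4!*4!/11! = 1152/39916800
(j±m)!: 3!*3!*3!*3!*4!*4! = 746496
prefactor² = (2J+1)*Δ*N² = 373248/1925
  k=0: +1/(0!*2!*3!*3!*1!*1!) = 1/72
  k=1: −1/(1!*1!*2!*2!*2!*2!) = -1/16
  k=2: +1/(2!*0!*1!*1!*3!*3!) = 1/72
Σ = -5/144  ⇒  CG² = 373248/1925*(-5/144)² = 18/77
CG = −√(18/77) = -0.483494

−√(18/77) = -0.483494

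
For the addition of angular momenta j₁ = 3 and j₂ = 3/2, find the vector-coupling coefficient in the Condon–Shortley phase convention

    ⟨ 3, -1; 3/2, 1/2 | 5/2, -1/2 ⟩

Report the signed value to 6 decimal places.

−√(1/70) ≈ -0.119523

j₁+j₂−J=2  J+j₁−j₂=4  J−j₁+j₂=1  j₁+j₂+J+1=8
(j₁±m₁, j₂±m₂, J±M) = (2,4,2,1,2,3)
P² = 288/35
sum k=1..2:
  [1] −1/6 = -1/6
  [2] +1/8 = 1/8
S = -1/24
C² = P²·S² = 1/70 ; C = -0.119523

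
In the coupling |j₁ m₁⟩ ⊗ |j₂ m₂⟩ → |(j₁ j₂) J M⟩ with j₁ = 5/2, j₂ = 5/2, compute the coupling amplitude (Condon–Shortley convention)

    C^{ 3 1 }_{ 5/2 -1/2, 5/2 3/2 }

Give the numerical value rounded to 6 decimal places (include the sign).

triangle: 2!×3!×3!/9! = 72/362880
(j±m)!: 2!×3!×4!×1!×4!×2! = 13824
prefactor² = (2J+1)×Δ×N² = 96/5
  k=1: −1/(1!×1!×2!×3!×1!×0!) = -1/12
  k=2: +1/(2!×0!×1!×2!×2!×1!) = 1/8
Σ = 1/24  ⇒  CG² = 96/5×1/24² = 1/30
CG = +√(1/30) = +0.182574

+√(1/30) = +0.182574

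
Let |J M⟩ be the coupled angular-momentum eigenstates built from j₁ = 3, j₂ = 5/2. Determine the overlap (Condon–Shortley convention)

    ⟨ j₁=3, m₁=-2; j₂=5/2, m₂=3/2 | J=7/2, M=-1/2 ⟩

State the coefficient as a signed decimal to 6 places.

√[8·2!4!3!/10! · 1!5!4!1!3!4!] = √(9216/35)
  +(−1)^1/∏(1,1,4,3,0,0)! = -1/144  (running -1/144)
  +(−1)^2/∏(2,0,3,2,1,1)! = 1/24  (running 5/144)
⟨..|..⟩ = √(9216/35)·(5/144) = +0.563436

+0.563436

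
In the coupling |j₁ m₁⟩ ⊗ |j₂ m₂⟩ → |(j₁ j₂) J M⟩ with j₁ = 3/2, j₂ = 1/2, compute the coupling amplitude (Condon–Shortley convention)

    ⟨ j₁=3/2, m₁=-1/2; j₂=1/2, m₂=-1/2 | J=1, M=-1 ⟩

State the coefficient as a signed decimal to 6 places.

+√(1/4) ≈ +0.500000

triangle: 1!×2!×0!/4! = 2/24
(j±m)!: 1!×2!×0!×1!×0!×2! = 4
prefactor² = (2J+1)×Δ×N² = 1
  k=0: +1/(0!×1!×2!×0!×0!×0!) = 1/2
Σ = 1/2  ⇒  CG² = 1×1/2² = 1/4
CG = +√(1/4) = +0.500000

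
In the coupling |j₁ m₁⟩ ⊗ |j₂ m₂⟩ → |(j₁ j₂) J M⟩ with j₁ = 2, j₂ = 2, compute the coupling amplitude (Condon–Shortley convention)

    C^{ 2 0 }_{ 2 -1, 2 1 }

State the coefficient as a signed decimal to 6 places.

+√(1/14) ≈ +0.267261

√[5·2!2!2!/7! · 1!3!3!1!2!2!] = √(8/7)
  +(−1)^1/∏(1,1,2,2,0,0)! = -1/4  (running -1/4)
  +(−1)^2/∏(2,0,1,1,1,1)! = 1/2  (running 1/4)
⟨..|..⟩ = √(8/7)·(1/4) = +0.267261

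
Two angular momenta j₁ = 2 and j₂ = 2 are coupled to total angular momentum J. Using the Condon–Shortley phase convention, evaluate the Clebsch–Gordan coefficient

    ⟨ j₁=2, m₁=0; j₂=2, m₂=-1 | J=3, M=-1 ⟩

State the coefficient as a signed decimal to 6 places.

+√(1/5) = +0.447214

triangle: 1!·3!·3!/8! = 36/40320
(j±m)!: 2!·2!·1!·3!·2!·4! = 1152
prefactor² = (2J+1)·Δ·N² = 36/5
  k=0: +1/(0!·1!·2!·1!·1!·2!) = 1/4
  k=1: −1/(1!·0!·1!·0!·2!·3!) = -1/12
Σ = 1/6  ⇒  CG² = 36/5·1/6² = 1/5
CG = +√(1/5) = +0.447214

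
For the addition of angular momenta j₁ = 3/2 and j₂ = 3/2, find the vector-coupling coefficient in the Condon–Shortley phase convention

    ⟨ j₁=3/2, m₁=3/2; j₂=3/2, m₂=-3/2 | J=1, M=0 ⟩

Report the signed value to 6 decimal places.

√[3·2!1!1!/5! · 3!0!0!3!1!1!] = √(9/5)
  +(−1)^0/∏(0,2,0,0,1,1)! = 1/2  (running 1/2)
⟨..|..⟩ = √(9/5)·(1/2) = +0.670820

+0.670820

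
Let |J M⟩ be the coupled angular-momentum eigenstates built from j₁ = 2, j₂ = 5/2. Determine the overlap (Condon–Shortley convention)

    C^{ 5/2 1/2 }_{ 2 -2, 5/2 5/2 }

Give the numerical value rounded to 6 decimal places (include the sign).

triangle: 2!×2!×3!/8! = 24/40320
(j±m)!: 0!×4!×5!×0!×3!×2! = 34560
prefactor² = (2J+1)×Δ×N² = 864/7
  k=2: +1/(2!×0!×2!×3!×0!×0!) = 1/24
Σ = 1/24  ⇒  CG² = 864/7×1/24² = 3/14
CG = +√(3/14) = +0.462910

+0.462910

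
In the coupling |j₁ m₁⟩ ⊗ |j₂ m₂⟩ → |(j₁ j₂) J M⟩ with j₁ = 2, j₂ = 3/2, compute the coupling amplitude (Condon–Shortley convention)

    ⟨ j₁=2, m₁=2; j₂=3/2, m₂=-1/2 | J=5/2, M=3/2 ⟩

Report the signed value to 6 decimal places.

+0.676123  (= +√(16/35))

j₁+j₂−J=1  J+j₁−j₂=3  J−j₁+j₂=2  j₁+j₂+J+1=7
(j₁±m₁, j₂±m₂, J±M) = (4,0,1,2,4,1)
P² = 576/35
sum k=0..0:
  [0] +1/6 = 1/6
S = 1/6
C² = P²·S² = 16/35 ; C = +0.676123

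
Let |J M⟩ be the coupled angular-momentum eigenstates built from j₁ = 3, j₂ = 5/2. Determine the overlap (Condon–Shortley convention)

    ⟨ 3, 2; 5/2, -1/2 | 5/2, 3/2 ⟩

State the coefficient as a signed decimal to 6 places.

triangle: 3!·3!·2!/9! = 72/362880
(j±m)!: 5!·1!·2!·3!·4!·1! = 34560
prefactor² = (2J+1)·Δ·N² = 288/7
  k=0: +1/(0!·3!·1!·2!·2!·0!) = 1/24
  k=1: −1/(1!·2!·0!·1!·3!·1!) = -1/12
Σ = -1/24  ⇒  CG² = 288/7·(-1/24)² = 1/14
CG = −√(1/14) = -0.267261

-0.267261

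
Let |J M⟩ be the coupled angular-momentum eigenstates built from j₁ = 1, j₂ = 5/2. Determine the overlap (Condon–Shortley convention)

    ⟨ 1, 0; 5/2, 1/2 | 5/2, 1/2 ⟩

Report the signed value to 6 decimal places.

−√(1/35) ≈ -0.169031

√[6·1!1!4!/7! · 1!1!3!2!3!2!] = √(144/35)
  +(−1)^0/∏(0,1,1,3,0,1)! = 1/6  (running 1/6)
  +(−1)^1/∏(1,0,0,2,1,2)! = -1/4  (running -1/12)
⟨..|..⟩ = √(144/35)·(-1/12) = -0.169031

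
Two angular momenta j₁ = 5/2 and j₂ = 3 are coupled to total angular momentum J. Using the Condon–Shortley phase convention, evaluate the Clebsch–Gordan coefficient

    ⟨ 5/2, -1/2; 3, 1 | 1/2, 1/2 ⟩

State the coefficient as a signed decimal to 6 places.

√[2·5!0!1!/7! · 2!3!4!2!1!0!] = √(192/7)
  +(−1)^3/∏(3,2,0,1,0,0)! = -1/12  (running -1/12)
⟨..|..⟩ = √(192/7)·(-1/12) = -0.436436

−√(4/21) ≈ -0.436436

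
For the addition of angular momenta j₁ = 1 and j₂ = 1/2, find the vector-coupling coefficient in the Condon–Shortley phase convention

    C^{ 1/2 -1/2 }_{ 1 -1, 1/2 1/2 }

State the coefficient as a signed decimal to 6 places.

-0.816497

triangle: 1!×1!×0!/3! = 1/6
(j±m)!: 0!×2!×1!×0!×0!×1! = 2
prefactor² = (2J+1)×Δ×N² = 2/3
  k=1: −1/(1!×0!×1!×0!×0!×0!) = -1
Σ = -1  ⇒  CG² = 2/3×(-1)² = 2/3
CG = −√(2/3) = -0.816497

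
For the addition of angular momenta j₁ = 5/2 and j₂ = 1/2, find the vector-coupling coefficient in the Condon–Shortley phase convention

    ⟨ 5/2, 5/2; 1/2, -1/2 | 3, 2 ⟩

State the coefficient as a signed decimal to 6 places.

√[7·0!5!1!/7! · 5!0!0!1!5!1!] = √(2400)
  +(−1)^0/∏(0,0,0,0,5,1)! = 1/120  (running 1/120)
⟨..|..⟩ = √(2400)·(1/120) = +0.408248

+0.408248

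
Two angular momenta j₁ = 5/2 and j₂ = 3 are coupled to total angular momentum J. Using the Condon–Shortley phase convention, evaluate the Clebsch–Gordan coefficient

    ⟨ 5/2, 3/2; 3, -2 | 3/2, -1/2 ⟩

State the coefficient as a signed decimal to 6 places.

-0.218218

j₁+j₂−J=4  J+j₁−j₂=1  J−j₁+j₂=2  j₁+j₂+J+1=8
(j₁±m₁, j₂±m₂, J±M) = (4,1,1,5,1,2)
P² = 192/7
sum k=0..1:
  [0] +1/24 = 1/24
  [1] −1/12 = -1/12
S = -1/24
C² = P²·S² = 1/21 ; C = -0.218218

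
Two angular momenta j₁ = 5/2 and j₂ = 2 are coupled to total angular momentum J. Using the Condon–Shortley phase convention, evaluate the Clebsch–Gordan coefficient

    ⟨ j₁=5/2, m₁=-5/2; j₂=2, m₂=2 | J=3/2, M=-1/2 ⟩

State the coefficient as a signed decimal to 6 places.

√[4·3!2!1!/7! · 0!5!4!0!1!2!] = √(384/7)
  +(−1)^3/∏(3,0,2,1,0,0)! = -1/12  (running -1/12)
⟨..|..⟩ = √(384/7)·(-1/12) = -0.617213

-0.617213  (= −√(8/21))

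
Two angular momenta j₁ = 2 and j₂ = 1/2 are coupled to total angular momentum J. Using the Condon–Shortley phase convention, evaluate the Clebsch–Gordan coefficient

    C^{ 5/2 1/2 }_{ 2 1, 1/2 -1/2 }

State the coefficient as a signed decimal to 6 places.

+0.632456  (= +√(2/5))

triangle: 0!×4!×1!/6! = 24/720
(j±m)!: 3!×1!×0!×1!×3!×2! = 72
prefactor² = (2J+1)×Δ×N² = 72/5
  k=0: +1/(0!×0!×1!×0!×3!×1!) = 1/6
Σ = 1/6  ⇒  CG² = 72/5×1/6² = 2/5
CG = +√(2/5) = +0.632456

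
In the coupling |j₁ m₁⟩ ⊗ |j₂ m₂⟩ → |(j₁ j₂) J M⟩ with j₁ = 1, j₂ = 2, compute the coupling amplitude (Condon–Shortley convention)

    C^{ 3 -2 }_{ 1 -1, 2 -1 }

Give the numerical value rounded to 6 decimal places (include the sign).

+√(2/3) ≈ +0.816497

j₁+j₂−J=0  J+j₁−j₂=2  J−j₁+j₂=4  j₁+j₂+J+1=7
(j₁±m₁, j₂±m₂, J±M) = (0,2,1,3,1,5)
P² = 96
sum k=0..0:
  [0] +1/12 = 1/12
S = 1/12
C² = P²·S² = 2/3 ; C = +0.816497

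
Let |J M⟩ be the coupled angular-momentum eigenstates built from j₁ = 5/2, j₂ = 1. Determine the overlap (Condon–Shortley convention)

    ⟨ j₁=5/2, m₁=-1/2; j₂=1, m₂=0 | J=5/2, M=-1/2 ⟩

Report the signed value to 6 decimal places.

√[6·1!4!1!/7! · 2!3!1!1!2!3!] = √(144/35)
  +(−1)^0/∏(0,1,3,1,1,0)! = 1/6  (running 1/6)
  +(−1)^1/∏(1,0,2,0,2,1)! = -1/4  (running -1/12)
⟨..|..⟩ = √(144/35)·(-1/12) = -0.169031

−√(1/35) ≈ -0.169031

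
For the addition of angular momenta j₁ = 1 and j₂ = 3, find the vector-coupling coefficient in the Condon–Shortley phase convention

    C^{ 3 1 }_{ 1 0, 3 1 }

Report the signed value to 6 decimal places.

−√(1/12) = -0.288675

triangle: 1!·1!·5!/8! = 120/40320
(j±m)!: 1!·1!·4!·2!·4!·2! = 2304
prefactor² = (2J+1)·Δ·N² = 48
  k=0: +1/(0!·1!·1!·4!·0!·1!) = 1/24
  k=1: −1/(1!·0!·0!·3!·1!·2!) = -1/12
Σ = -1/24  ⇒  CG² = 48·(-1/24)² = 1/12
CG = −√(1/12) = -0.288675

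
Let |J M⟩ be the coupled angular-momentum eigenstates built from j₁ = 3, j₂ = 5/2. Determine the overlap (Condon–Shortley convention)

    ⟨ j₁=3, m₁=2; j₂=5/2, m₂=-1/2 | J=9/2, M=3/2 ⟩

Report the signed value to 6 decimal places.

j₁+j₂−J=1  J+j₁−j₂=5  J−j₁+j₂=4  j₁+j₂+J+1=11
(j₁±m₁, j₂±m₂, J±M) = (5,1,2,3,6,3)
P² = 345600/77
sum k=0..1:
  [0] +1/96 = 1/96
  [1] −1/720 = -1/720
S = 13/1440
C² = P²·S² = 169/462 ; C = +0.604815

+√(169/462) = +0.604815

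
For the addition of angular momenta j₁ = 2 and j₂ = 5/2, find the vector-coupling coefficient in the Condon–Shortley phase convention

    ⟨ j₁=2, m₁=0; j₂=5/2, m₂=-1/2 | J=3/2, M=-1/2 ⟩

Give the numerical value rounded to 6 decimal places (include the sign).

-0.239046  (= −√(2/35))

j₁+j₂−J=3  J+j₁−j₂=1  J−j₁+j₂=2  j₁+j₂+J+1=7
(j₁±m₁, j₂±m₂, J±M) = (2,2,2,3,1,2)
P² = 32/35
sum k=1..2:
  [1] −1/2 = -1/2
  [2] +1/4 = 1/4
S = -1/4
C² = P²·S² = 2/35 ; C = -0.239046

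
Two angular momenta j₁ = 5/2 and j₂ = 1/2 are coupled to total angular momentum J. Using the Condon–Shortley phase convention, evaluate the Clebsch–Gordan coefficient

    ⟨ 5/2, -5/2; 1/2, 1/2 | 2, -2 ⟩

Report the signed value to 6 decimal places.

j₁+j₂−J=1  J+j₁−j₂=4  J−j₁+j₂=0  j₁+j₂+J+1=6
(j₁±m₁, j₂±m₂, J±M) = (0,5,1,0,0,4)
P² = 480
sum k=1..1:
  [1] −1/24 = -1/24
S = -1/24
C² = P²·S² = 5/6 ; C = -0.912871

−√(5/6) ≈ -0.912871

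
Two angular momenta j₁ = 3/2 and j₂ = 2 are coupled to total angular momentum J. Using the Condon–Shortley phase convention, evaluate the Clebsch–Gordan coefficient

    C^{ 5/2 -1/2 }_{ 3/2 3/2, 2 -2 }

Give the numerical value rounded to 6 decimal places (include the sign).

+√(6/35) = +0.414039

j₁+j₂−J=1  J+j₁−j₂=2  J−j₁+j₂=3  j₁+j₂+J+1=7
(j₁±m₁, j₂±m₂, J±M) = (3,0,0,4,2,3)
P² = 864/35
sum k=0..0:
  [0] +1/12 = 1/12
S = 1/12
C² = P²·S² = 6/35 ; C = +0.414039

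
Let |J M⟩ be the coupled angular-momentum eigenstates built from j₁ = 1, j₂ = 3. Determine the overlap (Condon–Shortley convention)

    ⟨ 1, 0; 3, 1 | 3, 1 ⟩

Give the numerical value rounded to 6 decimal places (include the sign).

-0.288675

triangle: 1!×1!×5!/8! = 120/40320
(j±m)!: 1!×1!×4!×2!×4!×2! = 2304
prefactor² = (2J+1)×Δ×N² = 48
  k=0: +1/(0!×1!×1!×4!×0!×1!) = 1/24
  k=1: −1/(1!×0!×0!×3!×1!×2!) = -1/12
Σ = -1/24  ⇒  CG² = 48×(-1/24)² = 1/12
CG = −√(1/12) = -0.288675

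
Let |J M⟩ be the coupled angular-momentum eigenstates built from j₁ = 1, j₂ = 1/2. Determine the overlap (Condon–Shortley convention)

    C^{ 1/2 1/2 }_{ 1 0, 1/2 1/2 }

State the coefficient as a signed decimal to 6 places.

−√(1/3) ≈ -0.577350

√[2·1!1!0!/3! · 1!1!1!0!1!0!] = √(1/3)
  +(−1)^1/∏(1,0,0,0,1,0)! = -1  (running -1)
⟨..|..⟩ = √(1/3)·(-1) = -0.577350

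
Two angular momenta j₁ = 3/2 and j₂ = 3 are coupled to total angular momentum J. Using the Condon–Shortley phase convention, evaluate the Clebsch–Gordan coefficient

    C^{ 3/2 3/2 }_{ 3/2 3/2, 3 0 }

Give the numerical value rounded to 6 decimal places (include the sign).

triangle: 3!*0!*3!/7! = 36/5040
(j±m)!: 3!*0!*3!*3!*3!*0! = 1296
prefactor² = (2J+1)*Δ*N² = 1296/35
  k=0: +1/(0!*3!*0!*3!*0!*0!) = 1/36
Σ = 1/36  ⇒  CG² = 1296/35*1/36² = 1/35
CG = +√(1/35) = +0.169031

+√(1/35) ≈ +0.169031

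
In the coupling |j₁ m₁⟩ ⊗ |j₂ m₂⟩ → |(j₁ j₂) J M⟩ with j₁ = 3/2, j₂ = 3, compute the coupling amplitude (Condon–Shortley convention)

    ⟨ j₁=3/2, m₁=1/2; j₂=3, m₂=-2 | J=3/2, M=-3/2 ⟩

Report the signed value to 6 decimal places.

triangle: 3!*0!*3!/7! = 36/5040
(j±m)!: 2!*1!*1!*5!*0!*3! = 1440
prefactor² = (2J+1)*Δ*N² = 288/7
  k=1: −1/(1!*2!*0!*0!*0!*3!) = -1/12
Σ = -1/12  ⇒  CG² = 288/7*(-1/12)² = 2/7
CG = −√(2/7) = -0.534522

−√(2/7) ≈ -0.534522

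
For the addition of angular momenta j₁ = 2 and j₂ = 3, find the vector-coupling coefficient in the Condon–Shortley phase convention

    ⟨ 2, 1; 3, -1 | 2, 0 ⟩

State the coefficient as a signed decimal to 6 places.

triangle: 3!*1!*3!/8! = 36/40320
(j±m)!: 3!*1!*2!*4!*2!*2! = 1152
prefactor² = (2J+1)*Δ*N² = 36/7
  k=0: +1/(0!*3!*1!*2!*0!*1!) = 1/12
  k=1: −1/(1!*2!*0!*1!*1!*2!) = -1/4
Σ = -1/6  ⇒  CG² = 36/7*(-1/6)² = 1/7
CG = −√(1/7) = -0.377964

-0.377964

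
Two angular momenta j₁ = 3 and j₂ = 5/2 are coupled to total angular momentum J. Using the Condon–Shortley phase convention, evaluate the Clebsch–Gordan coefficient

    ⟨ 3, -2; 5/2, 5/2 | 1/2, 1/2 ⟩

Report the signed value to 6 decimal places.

−√(1/21) = -0.218218

√[2·5!1!0!/7! · 1!5!5!0!1!0!] = √(4800/7)
  +(−1)^5/∏(5,0,0,0,1,0)! = -1/120  (running -1/120)
⟨..|..⟩ = √(4800/7)·(-1/120) = -0.218218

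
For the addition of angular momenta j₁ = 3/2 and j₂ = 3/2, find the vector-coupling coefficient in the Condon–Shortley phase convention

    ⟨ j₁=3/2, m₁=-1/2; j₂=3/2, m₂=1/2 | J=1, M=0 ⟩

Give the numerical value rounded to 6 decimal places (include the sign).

triangle: 2!·1!·1!/5! = 2/120
(j±m)!: 1!·2!·2!·1!·1!·1! = 4
prefactor² = (2J+1)·Δ·N² = 1/5
  k=1: −1/(1!·1!·1!·1!·0!·0!) = -1
  k=2: +1/(2!·0!·0!·0!·1!·1!) = 1/2
Σ = -1/2  ⇒  CG² = 1/5·(-1/2)² = 1/20
CG = −√(1/20) = -0.223607

−√(1/20) = -0.223607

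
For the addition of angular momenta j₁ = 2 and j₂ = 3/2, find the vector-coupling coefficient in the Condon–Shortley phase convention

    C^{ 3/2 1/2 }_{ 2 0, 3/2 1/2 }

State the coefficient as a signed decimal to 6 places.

−√(1/5) ≈ -0.447214

√[4·2!2!1!/6! · 2!2!2!1!2!1!] = √(16/45)
  +(−1)^1/∏(1,1,1,1,1,0)! = -1  (running -1)
  +(−1)^2/∏(2,0,0,0,2,1)! = 1/4  (running -3/4)
⟨..|..⟩ = √(16/45)·(-3/4) = -0.447214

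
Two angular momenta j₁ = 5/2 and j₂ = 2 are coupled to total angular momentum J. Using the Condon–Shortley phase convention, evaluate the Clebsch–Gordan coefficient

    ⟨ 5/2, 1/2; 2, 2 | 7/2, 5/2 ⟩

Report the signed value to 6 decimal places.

triangle: 1!×4!×3!/9! = 144/362880
(j±m)!: 3!×2!×4!×0!×6!×1! = 207360
prefactor² = (2J+1)×Δ×N² = 4608/7
  k=1: −1/(1!×0!×1!×3!×3!×0!) = -1/36
Σ = -1/36  ⇒  CG² = 4608/7×(-1/36)² = 32/63
CG = −√(32/63) = -0.712697

-0.712697  (= −√(32/63))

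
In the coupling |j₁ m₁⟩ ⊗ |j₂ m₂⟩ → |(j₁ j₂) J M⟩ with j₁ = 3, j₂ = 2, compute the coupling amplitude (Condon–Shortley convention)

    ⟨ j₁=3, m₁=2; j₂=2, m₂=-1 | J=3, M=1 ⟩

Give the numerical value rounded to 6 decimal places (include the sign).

+0.500000  (= +√(1/4))

triangle: 2!·4!·2!/9! = 96/362880
(j±m)!: 5!·1!·1!·3!·4!·2! = 34560
prefactor² = (2J+1)·Δ·N² = 64
  k=0: +1/(0!·2!·1!·1!·3!·1!) = 1/12
  k=1: −1/(1!·1!·0!·0!·4!·2!) = -1/48
Σ = 1/16  ⇒  CG² = 64·1/16² = 1/4
CG = +√(1/4) = +0.500000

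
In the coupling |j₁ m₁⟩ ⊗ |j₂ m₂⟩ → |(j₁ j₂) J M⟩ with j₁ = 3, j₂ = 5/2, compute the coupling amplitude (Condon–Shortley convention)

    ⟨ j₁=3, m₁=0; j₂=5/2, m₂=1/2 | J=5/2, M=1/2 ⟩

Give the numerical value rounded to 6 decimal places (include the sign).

+0.276026  (= +√(8/105))

√[6·3!3!2!/9! · 3!3!3!2!3!2!] = √(216/35)
  +(−1)^1/∏(1,2,2,2,1,0)! = -1/8  (running -1/8)
  +(−1)^2/∏(2,1,1,1,2,1)! = 1/4  (running 1/8)
  +(−1)^3/∏(3,0,0,0,3,2)! = -1/72  (running 1/9)
⟨..|..⟩ = √(216/35)·(1/9) = +0.276026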